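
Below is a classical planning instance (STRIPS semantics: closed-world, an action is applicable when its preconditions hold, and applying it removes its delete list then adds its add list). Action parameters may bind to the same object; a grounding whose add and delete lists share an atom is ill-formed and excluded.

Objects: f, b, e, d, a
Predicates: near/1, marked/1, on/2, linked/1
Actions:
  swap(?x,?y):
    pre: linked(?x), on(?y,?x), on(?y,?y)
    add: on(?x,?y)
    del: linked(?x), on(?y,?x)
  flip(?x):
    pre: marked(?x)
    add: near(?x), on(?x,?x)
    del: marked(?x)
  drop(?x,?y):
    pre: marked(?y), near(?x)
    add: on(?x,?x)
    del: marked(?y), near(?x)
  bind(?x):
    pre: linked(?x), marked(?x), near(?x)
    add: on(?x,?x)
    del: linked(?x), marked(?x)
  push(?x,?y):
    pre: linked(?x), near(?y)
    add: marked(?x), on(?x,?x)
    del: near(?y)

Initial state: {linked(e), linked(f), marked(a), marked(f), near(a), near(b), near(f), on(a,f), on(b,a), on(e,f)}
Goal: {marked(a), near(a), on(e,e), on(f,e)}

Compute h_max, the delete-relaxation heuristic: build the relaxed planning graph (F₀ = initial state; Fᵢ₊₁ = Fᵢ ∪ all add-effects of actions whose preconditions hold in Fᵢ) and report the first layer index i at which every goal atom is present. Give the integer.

2

F0 = init (10 atoms)
F1 = F0 ∪ {marked(e), on(a,a), on(b,b), on(e,e), on(f,f)}  (15 atoms)
F2 = F1 ∪ {near(e), on(f,a), on(f,e)}  (18 atoms)
goal ⊆ F2  ⇒  h_max = 2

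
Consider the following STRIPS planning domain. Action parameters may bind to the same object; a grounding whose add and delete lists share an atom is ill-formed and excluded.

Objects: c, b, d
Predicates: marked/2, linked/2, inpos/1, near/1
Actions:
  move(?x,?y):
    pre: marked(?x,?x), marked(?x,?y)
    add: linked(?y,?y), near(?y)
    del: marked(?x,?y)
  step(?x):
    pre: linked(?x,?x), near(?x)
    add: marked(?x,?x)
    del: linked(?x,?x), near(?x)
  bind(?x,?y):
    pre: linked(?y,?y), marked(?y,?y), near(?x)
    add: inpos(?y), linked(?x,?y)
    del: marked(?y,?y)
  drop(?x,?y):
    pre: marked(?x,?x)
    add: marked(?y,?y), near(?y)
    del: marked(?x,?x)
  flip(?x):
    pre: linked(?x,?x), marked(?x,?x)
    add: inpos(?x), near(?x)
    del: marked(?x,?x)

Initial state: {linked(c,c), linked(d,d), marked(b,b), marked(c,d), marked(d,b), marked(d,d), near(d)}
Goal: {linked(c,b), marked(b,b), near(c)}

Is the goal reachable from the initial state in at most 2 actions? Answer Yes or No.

1. move(d,b)  →  {linked(b,b), linked(c,c), linked(d,d), marked(b,b), marked(c,d), marked(d,d), near(b), near(d)}
2. drop(d,c)  →  {linked(b,b), linked(c,c), linked(d,d), marked(b,b), marked(c,c), marked(c,d), near(b), near(c), near(d)}
3. bind(c,b)  →  {inpos(b), linked(b,b), linked(c,b), linked(c,c), linked(d,d), marked(c,c), marked(c,d), near(b), near(c), near(d)}
4. step(b)  →  {inpos(b), linked(c,b), linked(c,c), linked(d,d), marked(b,b), marked(c,c), marked(c,d), near(c), near(d)}
optimal plan length = 4; 4 > 2

No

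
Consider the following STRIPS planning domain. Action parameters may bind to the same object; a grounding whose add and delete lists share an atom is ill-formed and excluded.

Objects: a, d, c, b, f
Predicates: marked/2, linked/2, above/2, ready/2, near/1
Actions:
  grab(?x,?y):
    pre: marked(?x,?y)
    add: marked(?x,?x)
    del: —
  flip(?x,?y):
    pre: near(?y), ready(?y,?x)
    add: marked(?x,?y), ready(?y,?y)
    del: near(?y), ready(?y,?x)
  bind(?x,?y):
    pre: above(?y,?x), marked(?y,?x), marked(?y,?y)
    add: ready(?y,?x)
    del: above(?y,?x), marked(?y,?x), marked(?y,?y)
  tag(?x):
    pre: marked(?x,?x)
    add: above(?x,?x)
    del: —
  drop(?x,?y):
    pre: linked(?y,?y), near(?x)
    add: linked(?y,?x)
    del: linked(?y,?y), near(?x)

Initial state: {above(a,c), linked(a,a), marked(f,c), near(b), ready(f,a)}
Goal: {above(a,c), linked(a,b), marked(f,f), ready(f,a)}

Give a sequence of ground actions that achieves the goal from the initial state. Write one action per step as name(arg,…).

grab(f,c); drop(b,a)

1. grab(f,c)  →  {above(a,c), linked(a,a), marked(f,c), marked(f,f), near(b), ready(f,a)}
2. drop(b,a)  →  {above(a,c), linked(a,b), marked(f,c), marked(f,f), ready(f,a)}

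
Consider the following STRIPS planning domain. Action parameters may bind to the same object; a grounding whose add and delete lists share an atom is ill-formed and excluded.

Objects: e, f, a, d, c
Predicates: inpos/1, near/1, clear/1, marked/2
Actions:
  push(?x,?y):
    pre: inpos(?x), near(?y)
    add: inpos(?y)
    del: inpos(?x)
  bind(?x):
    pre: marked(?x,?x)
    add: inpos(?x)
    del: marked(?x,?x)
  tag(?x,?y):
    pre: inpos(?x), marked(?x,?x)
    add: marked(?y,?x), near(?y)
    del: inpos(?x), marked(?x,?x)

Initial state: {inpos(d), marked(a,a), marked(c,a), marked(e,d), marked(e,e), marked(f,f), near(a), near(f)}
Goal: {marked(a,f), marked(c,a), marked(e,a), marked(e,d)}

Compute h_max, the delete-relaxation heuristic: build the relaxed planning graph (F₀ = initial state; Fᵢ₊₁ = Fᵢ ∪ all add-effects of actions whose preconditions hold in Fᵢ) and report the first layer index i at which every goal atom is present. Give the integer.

F0 = init (8 atoms)
F1 = F0 ∪ {inpos(a), inpos(e), inpos(f)}  (11 atoms)
F2 = F1 ∪ {marked(a,e), marked(a,f), marked(c,e), marked(c,f), marked(d,a), marked(d,e), marked(d,f), marked(e,a), marked(e,f), marked(f,a), marked(f,e), near(c), near(d), near(e)}  (25 atoms)
goal ⊆ F2  ⇒  h_max = 2

2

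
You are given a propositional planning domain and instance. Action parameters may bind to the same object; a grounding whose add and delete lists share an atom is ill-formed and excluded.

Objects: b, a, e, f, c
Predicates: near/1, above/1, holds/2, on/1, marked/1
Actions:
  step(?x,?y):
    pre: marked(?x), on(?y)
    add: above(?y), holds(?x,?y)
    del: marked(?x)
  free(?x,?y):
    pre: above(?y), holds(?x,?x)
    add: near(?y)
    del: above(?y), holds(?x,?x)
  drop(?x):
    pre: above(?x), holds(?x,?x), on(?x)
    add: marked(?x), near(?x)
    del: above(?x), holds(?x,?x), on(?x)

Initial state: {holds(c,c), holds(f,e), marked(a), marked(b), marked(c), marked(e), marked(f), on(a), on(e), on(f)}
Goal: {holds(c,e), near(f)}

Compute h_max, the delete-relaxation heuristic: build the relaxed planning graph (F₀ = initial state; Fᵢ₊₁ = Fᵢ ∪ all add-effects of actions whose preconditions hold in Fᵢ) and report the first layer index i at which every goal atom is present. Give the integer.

2

F0 = init (10 atoms)
F1 = F0 ∪ {above(a), above(e), above(f), holds(a,a), holds(a,e), holds(a,f), holds(b,a), holds(b,e), holds(b,f), holds(c,a), holds(c,e), holds(c,f), holds(e,a), holds(e,e), holds(e,f), holds(f,a), holds(f,f)}  (27 atoms)
F2 = F1 ∪ {near(a), near(e), near(f)}  (30 atoms)
goal ⊆ F2  ⇒  h_max = 2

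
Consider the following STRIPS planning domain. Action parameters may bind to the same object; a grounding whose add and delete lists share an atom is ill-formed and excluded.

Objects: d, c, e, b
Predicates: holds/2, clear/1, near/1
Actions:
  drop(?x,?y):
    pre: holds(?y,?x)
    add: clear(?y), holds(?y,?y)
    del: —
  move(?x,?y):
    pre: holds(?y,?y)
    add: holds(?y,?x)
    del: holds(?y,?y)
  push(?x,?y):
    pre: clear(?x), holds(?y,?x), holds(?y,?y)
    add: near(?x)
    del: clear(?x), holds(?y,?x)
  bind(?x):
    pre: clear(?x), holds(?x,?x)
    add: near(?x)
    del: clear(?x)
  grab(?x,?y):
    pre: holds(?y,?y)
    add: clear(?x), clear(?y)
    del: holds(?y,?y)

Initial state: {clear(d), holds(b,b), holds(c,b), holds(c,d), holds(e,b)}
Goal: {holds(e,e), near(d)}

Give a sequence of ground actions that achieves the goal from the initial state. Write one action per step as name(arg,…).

1. drop(d,c)  →  {clear(c), clear(d), holds(b,b), holds(c,b), holds(c,c), holds(c,d), holds(e,b)}
2. drop(b,e)  →  {clear(c), clear(d), clear(e), holds(b,b), holds(c,b), holds(c,c), holds(c,d), holds(e,b), holds(e,e)}
3. push(d,c)  →  {clear(c), clear(e), holds(b,b), holds(c,b), holds(c,c), holds(e,b), holds(e,e), near(d)}

drop(d,c); drop(b,e); push(d,c)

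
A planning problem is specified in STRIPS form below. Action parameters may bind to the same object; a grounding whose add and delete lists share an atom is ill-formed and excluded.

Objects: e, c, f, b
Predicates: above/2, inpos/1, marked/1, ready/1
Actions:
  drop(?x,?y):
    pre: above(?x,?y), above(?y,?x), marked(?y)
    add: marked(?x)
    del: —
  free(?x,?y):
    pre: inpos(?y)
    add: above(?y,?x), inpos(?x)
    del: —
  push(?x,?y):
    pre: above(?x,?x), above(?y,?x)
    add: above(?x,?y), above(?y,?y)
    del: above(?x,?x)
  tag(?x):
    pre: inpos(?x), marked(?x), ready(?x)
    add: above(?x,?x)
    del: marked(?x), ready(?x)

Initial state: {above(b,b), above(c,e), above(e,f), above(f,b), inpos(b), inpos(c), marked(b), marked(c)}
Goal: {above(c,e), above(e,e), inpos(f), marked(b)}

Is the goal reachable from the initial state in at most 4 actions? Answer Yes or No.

Yes

1. free(e,c)  →  {above(b,b), above(c,e), above(e,f), above(f,b), inpos(b), inpos(c), inpos(e), marked(b), marked(c)}
2. free(e,e)  →  {above(b,b), above(c,e), above(e,e), above(e,f), above(f,b), inpos(b), inpos(c), inpos(e), marked(b), marked(c)}
3. free(f,e)  →  {above(b,b), above(c,e), above(e,e), above(e,f), above(f,b), inpos(b), inpos(c), inpos(e), inpos(f), marked(b), marked(c)}
optimal plan length = 3; 3 ≤ 4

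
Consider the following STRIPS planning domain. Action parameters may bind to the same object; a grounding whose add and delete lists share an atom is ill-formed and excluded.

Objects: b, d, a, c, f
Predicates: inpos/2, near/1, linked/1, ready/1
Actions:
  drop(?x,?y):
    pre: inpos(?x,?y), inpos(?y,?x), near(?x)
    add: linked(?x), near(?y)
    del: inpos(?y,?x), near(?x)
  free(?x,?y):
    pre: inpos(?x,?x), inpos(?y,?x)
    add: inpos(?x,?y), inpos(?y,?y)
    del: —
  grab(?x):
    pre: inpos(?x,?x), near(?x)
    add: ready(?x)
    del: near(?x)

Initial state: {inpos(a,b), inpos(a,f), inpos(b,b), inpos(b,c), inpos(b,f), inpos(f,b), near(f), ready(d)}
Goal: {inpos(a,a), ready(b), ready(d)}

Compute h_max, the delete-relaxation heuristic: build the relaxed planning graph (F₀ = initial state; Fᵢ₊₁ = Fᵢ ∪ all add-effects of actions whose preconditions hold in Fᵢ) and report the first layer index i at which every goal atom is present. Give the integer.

F0 = init (8 atoms)
F1 = F0 ∪ {inpos(a,a), inpos(b,a), inpos(f,f), linked(f), near(b)}  (13 atoms)
F2 = F1 ∪ {inpos(f,a), linked(b), near(a), ready(b), ready(f)}  (18 atoms)
goal ⊆ F2  ⇒  h_max = 2

2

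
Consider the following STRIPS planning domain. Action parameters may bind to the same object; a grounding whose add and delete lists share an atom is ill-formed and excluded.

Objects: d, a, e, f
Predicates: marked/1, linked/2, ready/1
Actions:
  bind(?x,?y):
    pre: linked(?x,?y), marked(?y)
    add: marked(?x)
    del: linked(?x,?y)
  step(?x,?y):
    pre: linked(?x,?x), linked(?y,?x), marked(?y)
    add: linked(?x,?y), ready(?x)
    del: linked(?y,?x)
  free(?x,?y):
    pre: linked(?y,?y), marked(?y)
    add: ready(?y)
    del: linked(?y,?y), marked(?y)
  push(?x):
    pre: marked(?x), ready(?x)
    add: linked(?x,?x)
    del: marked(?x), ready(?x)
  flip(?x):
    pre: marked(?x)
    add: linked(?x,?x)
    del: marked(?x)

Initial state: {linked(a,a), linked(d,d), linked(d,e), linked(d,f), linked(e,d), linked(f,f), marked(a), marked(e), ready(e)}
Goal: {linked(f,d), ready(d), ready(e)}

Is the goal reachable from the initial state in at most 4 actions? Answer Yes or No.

Yes

1. bind(d,e)  →  {linked(a,a), linked(d,d), linked(d,f), linked(e,d), linked(f,f), marked(a), marked(d), marked(e), ready(e)}
2. step(d,e)  →  {linked(a,a), linked(d,d), linked(d,e), linked(d,f), linked(f,f), marked(a), marked(d), marked(e), ready(d), ready(e)}
3. step(f,d)  →  {linked(a,a), linked(d,d), linked(d,e), linked(f,d), linked(f,f), marked(a), marked(d), marked(e), ready(d), ready(e), ready(f)}
optimal plan length = 3; 3 ≤ 4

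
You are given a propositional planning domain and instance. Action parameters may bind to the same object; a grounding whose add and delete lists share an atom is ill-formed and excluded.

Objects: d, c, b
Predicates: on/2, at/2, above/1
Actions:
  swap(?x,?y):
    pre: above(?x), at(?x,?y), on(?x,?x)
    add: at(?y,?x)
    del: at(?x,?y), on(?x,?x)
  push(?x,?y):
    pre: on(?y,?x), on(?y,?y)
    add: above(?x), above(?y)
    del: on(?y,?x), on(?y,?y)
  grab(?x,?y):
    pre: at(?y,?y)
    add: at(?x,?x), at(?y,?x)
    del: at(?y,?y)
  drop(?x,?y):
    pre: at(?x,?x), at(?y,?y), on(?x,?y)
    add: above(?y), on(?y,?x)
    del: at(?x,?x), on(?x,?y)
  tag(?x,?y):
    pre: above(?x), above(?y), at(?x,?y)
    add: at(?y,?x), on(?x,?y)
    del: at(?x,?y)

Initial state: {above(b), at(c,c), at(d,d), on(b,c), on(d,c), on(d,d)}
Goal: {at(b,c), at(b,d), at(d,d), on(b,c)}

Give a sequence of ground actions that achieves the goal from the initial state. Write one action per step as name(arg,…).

1. push(c,d)  →  {above(b), above(c), above(d), at(c,c), at(d,d), on(b,c)}
2. grab(b,c)  →  {above(b), above(c), above(d), at(b,b), at(c,b), at(d,d), on(b,c)}
3. grab(d,b)  →  {above(b), above(c), above(d), at(b,d), at(c,b), at(d,d), on(b,c)}
4. tag(c,b)  →  {above(b), above(c), above(d), at(b,c), at(b,d), at(d,d), on(b,c), on(c,b)}

push(c,d); grab(b,c); grab(d,b); tag(c,b)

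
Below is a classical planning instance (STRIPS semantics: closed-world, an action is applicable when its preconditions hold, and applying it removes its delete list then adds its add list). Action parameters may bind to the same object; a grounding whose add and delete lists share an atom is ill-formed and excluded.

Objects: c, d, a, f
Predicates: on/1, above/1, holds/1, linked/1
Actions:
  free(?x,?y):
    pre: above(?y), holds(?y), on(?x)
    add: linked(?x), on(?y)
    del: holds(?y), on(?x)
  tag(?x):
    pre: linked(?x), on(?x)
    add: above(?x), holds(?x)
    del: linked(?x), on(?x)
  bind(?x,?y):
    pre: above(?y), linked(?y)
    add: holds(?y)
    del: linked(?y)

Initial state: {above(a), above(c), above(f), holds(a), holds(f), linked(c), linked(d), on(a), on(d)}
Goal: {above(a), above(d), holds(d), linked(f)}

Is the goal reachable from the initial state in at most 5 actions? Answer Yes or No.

1. free(a,f)  →  {above(a), above(c), above(f), holds(a), linked(a), linked(c), linked(d), on(d), on(f)}
2. free(f,a)  →  {above(a), above(c), above(f), linked(a), linked(c), linked(d), linked(f), on(a), on(d)}
3. tag(d)  →  {above(a), above(c), above(d), above(f), holds(d), linked(a), linked(c), linked(f), on(a)}
optimal plan length = 3; 3 ≤ 5

Yes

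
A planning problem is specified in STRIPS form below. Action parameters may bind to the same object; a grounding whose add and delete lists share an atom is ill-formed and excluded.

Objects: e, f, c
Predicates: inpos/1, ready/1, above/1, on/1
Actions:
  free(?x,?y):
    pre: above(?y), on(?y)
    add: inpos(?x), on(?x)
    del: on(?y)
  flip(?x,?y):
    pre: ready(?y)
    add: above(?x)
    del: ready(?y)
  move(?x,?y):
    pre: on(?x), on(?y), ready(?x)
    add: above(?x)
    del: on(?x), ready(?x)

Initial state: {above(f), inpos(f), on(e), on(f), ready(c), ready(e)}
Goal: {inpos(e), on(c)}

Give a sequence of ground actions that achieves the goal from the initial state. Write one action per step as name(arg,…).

free(e,f); flip(e,e); free(c,e)

1. free(e,f)  →  {above(f), inpos(e), inpos(f), on(e), ready(c), ready(e)}
2. flip(e,e)  →  {above(e), above(f), inpos(e), inpos(f), on(e), ready(c)}
3. free(c,e)  →  {above(e), above(f), inpos(c), inpos(e), inpos(f), on(c), ready(c)}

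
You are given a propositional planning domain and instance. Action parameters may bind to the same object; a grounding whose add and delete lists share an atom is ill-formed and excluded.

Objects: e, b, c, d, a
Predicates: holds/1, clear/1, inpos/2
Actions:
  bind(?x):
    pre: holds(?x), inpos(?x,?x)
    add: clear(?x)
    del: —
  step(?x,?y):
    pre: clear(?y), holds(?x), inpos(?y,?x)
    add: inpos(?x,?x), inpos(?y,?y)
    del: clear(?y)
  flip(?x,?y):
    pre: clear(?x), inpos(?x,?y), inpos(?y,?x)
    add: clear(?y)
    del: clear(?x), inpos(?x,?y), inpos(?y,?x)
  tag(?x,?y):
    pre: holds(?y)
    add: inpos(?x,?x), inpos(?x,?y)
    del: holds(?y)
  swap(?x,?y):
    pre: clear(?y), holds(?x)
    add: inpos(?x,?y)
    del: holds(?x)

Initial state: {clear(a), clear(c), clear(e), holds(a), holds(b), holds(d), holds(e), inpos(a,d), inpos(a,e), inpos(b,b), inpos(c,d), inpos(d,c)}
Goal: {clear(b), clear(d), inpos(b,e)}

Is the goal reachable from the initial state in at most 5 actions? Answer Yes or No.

Yes

1. bind(b)  →  {clear(a), clear(b), clear(c), clear(e), holds(a), holds(b), holds(d), holds(e), inpos(a,d), inpos(a,e), inpos(b,b), inpos(c,d), inpos(d,c)}
2. flip(c,d)  →  {clear(a), clear(b), clear(d), clear(e), holds(a), holds(b), holds(d), holds(e), inpos(a,d), inpos(a,e), inpos(b,b)}
3. tag(b,e)  →  {clear(a), clear(b), clear(d), clear(e), holds(a), holds(b), holds(d), inpos(a,d), inpos(a,e), inpos(b,b), inpos(b,e)}
optimal plan length = 3; 3 ≤ 5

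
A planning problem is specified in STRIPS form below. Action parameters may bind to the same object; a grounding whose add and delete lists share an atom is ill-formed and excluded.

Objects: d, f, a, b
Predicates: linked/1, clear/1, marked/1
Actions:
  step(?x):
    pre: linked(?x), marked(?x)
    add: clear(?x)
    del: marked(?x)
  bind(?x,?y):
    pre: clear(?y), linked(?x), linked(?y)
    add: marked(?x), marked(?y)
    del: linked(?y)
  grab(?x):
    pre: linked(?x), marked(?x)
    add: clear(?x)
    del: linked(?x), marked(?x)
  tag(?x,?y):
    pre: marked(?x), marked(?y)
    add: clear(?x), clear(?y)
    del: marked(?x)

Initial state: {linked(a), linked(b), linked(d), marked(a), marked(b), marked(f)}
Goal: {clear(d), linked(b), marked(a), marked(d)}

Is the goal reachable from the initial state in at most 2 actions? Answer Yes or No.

1. step(a)  →  {clear(a), linked(a), linked(b), linked(d), marked(b), marked(f)}
2. bind(d,a)  →  {clear(a), linked(b), linked(d), marked(a), marked(b), marked(d), marked(f)}
3. tag(f,d)  →  {clear(a), clear(d), clear(f), linked(b), linked(d), marked(a), marked(b), marked(d)}
optimal plan length = 3; 3 > 2

No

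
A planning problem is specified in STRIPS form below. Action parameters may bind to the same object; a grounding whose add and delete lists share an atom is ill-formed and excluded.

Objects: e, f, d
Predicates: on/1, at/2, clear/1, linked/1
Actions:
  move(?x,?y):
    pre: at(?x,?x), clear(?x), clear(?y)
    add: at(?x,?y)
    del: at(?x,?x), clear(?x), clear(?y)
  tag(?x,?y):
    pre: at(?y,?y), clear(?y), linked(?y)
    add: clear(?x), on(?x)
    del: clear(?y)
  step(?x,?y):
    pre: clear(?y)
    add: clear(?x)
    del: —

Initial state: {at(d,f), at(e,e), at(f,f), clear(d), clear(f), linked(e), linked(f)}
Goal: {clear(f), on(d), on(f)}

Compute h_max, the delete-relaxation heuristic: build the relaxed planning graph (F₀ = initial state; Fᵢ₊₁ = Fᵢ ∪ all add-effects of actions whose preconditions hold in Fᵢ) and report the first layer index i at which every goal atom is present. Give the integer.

F0 = init (7 atoms)
F1 = F0 ∪ {at(f,d), clear(e), on(d), on(e)}  (11 atoms)
F2 = F1 ∪ {at(e,d), at(e,f), at(f,e), on(f)}  (15 atoms)
goal ⊆ F2  ⇒  h_max = 2

2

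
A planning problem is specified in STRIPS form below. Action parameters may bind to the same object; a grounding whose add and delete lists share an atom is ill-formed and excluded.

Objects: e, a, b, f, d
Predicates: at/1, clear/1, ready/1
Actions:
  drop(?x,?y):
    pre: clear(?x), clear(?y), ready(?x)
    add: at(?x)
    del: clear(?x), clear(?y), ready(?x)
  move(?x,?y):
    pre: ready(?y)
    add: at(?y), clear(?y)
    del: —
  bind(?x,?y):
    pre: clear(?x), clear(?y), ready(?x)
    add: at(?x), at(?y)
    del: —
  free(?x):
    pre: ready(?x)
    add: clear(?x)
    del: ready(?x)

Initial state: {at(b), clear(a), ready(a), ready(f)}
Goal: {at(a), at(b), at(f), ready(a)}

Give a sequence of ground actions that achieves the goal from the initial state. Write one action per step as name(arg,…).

1. move(e,a)  →  {at(a), at(b), clear(a), ready(a), ready(f)}
2. move(e,f)  →  {at(a), at(b), at(f), clear(a), clear(f), ready(a), ready(f)}

move(e,a); move(e,f)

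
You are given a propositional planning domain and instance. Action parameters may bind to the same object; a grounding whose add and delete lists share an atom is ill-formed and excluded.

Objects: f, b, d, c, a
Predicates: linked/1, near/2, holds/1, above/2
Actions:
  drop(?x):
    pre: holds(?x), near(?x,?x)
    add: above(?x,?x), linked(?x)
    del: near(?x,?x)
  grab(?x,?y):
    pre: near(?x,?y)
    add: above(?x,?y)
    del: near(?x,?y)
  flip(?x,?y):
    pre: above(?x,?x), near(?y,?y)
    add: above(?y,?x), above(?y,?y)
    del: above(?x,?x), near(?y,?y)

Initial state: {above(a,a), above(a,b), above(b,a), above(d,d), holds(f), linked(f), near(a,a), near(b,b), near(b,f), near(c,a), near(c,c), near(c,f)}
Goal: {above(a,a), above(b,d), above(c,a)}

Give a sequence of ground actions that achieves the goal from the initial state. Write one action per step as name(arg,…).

1. grab(c,a)  →  {above(a,a), above(a,b), above(b,a), above(c,a), above(d,d), holds(f), linked(f), near(a,a), near(b,b), near(b,f), near(c,c), near(c,f)}
2. flip(d,b)  →  {above(a,a), above(a,b), above(b,a), above(b,b), above(b,d), above(c,a), holds(f), linked(f), near(a,a), near(b,f), near(c,c), near(c,f)}

grab(c,a); flip(d,b)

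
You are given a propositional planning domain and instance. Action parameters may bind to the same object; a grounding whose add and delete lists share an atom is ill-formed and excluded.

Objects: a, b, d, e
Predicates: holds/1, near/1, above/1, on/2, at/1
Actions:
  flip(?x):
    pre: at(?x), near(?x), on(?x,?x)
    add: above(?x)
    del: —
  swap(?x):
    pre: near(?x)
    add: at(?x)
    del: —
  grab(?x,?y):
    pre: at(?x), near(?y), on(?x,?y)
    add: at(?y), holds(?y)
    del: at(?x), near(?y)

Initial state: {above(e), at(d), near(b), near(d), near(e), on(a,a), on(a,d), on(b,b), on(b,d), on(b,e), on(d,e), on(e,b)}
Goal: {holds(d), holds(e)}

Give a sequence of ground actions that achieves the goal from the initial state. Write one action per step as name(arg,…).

swap(b); grab(b,d); grab(d,e)

1. swap(b)  →  {above(e), at(b), at(d), near(b), near(d), near(e), on(a,a), on(a,d), on(b,b), on(b,d), on(b,e), on(d,e), on(e,b)}
2. grab(b,d)  →  {above(e), at(d), holds(d), near(b), near(e), on(a,a), on(a,d), on(b,b), on(b,d), on(b,e), on(d,e), on(e,b)}
3. grab(d,e)  →  {above(e), at(e), holds(d), holds(e), near(b), on(a,a), on(a,d), on(b,b), on(b,d), on(b,e), on(d,e), on(e,b)}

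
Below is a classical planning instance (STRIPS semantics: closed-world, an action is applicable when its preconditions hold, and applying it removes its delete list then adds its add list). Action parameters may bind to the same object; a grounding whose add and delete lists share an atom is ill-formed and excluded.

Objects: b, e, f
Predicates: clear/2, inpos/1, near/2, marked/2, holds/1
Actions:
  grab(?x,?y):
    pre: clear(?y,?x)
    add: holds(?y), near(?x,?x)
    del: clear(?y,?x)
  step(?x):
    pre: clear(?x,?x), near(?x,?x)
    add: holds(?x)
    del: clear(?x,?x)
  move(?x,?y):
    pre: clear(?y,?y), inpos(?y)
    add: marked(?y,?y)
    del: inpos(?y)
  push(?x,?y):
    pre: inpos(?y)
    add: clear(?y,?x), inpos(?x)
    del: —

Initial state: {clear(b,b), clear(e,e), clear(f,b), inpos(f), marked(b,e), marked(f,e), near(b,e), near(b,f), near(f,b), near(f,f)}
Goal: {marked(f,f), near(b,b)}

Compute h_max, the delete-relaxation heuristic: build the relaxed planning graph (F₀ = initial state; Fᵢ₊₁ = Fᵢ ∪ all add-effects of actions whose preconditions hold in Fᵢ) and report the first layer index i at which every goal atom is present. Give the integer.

F0 = init (10 atoms)
F1 = F0 ∪ {clear(f,e), clear(f,f), holds(b), holds(e), holds(f), inpos(b), inpos(e), near(b,b), near(e,e)}  (19 atoms)
F2 = F1 ∪ {clear(b,e), clear(b,f), clear(e,b), clear(e,f), marked(b,b), marked(e,e), marked(f,f)}  (26 atoms)
goal ⊆ F2  ⇒  h_max = 2

2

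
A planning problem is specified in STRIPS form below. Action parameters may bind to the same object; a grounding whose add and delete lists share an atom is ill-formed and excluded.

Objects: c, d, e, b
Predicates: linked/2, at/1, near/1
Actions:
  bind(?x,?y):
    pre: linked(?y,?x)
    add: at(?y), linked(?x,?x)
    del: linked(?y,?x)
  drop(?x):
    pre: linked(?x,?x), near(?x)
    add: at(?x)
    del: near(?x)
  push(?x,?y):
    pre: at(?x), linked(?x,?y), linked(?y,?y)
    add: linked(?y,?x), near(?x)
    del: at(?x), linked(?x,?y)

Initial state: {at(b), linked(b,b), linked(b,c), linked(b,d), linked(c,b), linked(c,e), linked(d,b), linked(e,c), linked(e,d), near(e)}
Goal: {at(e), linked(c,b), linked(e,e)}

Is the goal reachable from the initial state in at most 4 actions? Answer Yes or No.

1. bind(c,e)  →  {at(b), at(e), linked(b,b), linked(b,c), linked(b,d), linked(c,b), linked(c,c), linked(c,e), linked(d,b), linked(e,d), near(e)}
2. bind(e,c)  →  {at(b), at(c), at(e), linked(b,b), linked(b,c), linked(b,d), linked(c,b), linked(c,c), linked(d,b), linked(e,d), linked(e,e), near(e)}
optimal plan length = 2; 2 ≤ 4

Yes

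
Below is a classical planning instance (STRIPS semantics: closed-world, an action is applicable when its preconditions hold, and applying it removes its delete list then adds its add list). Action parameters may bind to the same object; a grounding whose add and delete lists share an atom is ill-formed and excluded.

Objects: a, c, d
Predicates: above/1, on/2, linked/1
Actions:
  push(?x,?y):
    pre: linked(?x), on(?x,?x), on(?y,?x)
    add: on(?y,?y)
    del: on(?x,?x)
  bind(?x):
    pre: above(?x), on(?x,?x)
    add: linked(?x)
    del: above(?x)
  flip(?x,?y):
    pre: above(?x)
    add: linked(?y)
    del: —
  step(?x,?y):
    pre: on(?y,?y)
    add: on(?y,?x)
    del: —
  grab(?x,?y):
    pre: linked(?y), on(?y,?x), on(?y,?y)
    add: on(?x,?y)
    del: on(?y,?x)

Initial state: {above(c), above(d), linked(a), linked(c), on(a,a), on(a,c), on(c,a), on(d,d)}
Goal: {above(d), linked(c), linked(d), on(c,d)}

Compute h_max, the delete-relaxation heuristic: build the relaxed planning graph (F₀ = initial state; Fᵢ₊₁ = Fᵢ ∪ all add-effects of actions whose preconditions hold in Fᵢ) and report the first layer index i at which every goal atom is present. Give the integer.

2

F0 = init (8 atoms)
F1 = F0 ∪ {linked(d), on(a,d), on(c,c), on(d,a), on(d,c)}  (13 atoms)
F2 = F1 ∪ {on(c,d)}  (14 atoms)
goal ⊆ F2  ⇒  h_max = 2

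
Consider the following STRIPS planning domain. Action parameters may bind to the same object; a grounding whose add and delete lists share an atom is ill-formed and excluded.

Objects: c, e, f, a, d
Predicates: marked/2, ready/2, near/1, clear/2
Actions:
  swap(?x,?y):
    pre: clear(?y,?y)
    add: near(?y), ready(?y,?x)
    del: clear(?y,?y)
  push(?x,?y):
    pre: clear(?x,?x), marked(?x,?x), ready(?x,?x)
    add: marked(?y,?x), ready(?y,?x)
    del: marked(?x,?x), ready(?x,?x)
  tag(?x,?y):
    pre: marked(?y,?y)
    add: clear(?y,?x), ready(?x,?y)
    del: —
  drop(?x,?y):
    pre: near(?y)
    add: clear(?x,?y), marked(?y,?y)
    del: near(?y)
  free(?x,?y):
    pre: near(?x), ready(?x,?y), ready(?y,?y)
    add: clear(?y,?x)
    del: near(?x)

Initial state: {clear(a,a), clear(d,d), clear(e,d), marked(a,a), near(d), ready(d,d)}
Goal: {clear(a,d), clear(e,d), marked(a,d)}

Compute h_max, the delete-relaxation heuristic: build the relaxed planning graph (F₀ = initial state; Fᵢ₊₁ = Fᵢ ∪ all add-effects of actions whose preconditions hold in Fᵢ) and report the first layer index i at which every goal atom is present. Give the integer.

F0 = init (6 atoms)
F1 = F0 ∪ {clear(a,c), clear(a,d), clear(a,e), clear(a,f), clear(c,d), clear(f,d), marked(d,d), near(a), ready(a,a), ready(a,c), ready(a,d), ready(a,e), ready(a,f), ready(c,a), ready(d,a), ready(d,c), ready(d,e), ready(d,f), ready(e,a), ready(f,a)}  (26 atoms)
F2 = F1 ∪ {clear(c,a), clear(d,a), clear(d,c), clear(d,e), clear(d,f), clear(e,a), clear(f,a), marked(a,d), marked(c,a), marked(c,d), marked(d,a), marked(e,a), marked(e,d), marked(f,a), marked(f,d), ready(c,d), ready(e,d), ready(f,d)}  (44 atoms)
goal ⊆ F2  ⇒  h_max = 2

2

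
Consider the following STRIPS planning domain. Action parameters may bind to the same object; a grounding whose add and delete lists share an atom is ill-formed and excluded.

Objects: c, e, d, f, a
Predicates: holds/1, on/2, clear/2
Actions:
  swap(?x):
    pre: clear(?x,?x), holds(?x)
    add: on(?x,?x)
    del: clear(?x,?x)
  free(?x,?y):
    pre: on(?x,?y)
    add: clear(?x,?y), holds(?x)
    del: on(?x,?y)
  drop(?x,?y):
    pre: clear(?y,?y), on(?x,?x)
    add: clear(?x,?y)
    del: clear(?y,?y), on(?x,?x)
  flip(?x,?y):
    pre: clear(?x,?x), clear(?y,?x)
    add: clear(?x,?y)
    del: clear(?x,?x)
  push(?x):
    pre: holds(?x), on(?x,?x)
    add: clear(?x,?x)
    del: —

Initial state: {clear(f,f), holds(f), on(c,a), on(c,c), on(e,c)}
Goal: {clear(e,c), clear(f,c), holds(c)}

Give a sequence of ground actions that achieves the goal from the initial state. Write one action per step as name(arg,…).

1. swap(f)  →  {holds(f), on(c,a), on(c,c), on(e,c), on(f,f)}
2. free(c,c)  →  {clear(c,c), holds(c), holds(f), on(c,a), on(e,c), on(f,f)}
3. free(e,c)  →  {clear(c,c), clear(e,c), holds(c), holds(e), holds(f), on(c,a), on(f,f)}
4. drop(f,c)  →  {clear(e,c), clear(f,c), holds(c), holds(e), holds(f), on(c,a)}

swap(f); free(c,c); free(e,c); drop(f,c)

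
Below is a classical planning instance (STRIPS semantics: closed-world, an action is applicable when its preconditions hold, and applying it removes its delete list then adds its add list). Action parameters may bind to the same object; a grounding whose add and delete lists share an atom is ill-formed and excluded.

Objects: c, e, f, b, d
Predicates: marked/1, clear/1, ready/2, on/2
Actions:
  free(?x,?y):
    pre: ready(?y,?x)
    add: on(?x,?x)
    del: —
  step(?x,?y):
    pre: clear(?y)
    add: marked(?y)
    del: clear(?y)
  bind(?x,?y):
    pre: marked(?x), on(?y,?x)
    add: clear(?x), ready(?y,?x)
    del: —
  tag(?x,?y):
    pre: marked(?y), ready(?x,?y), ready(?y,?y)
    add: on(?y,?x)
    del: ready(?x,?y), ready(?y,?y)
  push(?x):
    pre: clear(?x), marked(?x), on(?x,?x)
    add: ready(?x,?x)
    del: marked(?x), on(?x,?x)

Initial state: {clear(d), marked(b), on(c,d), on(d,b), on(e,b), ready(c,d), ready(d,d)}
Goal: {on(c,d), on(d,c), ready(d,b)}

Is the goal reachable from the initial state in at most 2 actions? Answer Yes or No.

1. step(c,d)  →  {marked(b), marked(d), on(c,d), on(d,b), on(e,b), ready(c,d), ready(d,d)}
2. bind(b,d)  →  {clear(b), marked(b), marked(d), on(c,d), on(d,b), on(e,b), ready(c,d), ready(d,b), ready(d,d)}
3. tag(c,d)  →  {clear(b), marked(b), marked(d), on(c,d), on(d,b), on(d,c), on(e,b), ready(d,b)}
optimal plan length = 3; 3 > 2

No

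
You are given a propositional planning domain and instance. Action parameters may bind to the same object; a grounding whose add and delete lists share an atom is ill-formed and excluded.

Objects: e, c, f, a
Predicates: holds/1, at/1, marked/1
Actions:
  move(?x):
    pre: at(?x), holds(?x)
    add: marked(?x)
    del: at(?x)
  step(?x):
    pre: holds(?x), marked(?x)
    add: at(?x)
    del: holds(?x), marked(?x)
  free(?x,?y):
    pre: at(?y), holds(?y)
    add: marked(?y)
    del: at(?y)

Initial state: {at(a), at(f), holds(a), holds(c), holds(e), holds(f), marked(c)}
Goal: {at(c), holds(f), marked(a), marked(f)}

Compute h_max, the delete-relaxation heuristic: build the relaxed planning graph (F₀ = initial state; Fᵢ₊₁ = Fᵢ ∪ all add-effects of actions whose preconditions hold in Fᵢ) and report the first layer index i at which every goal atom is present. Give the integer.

F0 = init (7 atoms)
F1 = F0 ∪ {at(c), marked(a), marked(f)}  (10 atoms)
goal ⊆ F1  ⇒  h_max = 1

1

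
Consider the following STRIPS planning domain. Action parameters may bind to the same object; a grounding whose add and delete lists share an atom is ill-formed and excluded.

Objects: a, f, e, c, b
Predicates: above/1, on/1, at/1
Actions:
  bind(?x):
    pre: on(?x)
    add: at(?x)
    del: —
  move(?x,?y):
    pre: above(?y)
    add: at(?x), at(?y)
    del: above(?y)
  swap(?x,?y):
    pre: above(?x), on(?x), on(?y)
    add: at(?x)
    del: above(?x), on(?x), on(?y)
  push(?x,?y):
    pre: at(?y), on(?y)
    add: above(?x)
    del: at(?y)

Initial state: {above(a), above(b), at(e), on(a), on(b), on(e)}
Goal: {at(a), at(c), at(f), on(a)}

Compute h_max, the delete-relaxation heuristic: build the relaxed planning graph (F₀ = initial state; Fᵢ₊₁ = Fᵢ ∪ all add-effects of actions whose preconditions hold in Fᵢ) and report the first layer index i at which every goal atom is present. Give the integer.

1

F0 = init (6 atoms)
F1 = F0 ∪ {above(c), above(e), above(f), at(a), at(b), at(c), at(f)}  (13 atoms)
goal ⊆ F1  ⇒  h_max = 1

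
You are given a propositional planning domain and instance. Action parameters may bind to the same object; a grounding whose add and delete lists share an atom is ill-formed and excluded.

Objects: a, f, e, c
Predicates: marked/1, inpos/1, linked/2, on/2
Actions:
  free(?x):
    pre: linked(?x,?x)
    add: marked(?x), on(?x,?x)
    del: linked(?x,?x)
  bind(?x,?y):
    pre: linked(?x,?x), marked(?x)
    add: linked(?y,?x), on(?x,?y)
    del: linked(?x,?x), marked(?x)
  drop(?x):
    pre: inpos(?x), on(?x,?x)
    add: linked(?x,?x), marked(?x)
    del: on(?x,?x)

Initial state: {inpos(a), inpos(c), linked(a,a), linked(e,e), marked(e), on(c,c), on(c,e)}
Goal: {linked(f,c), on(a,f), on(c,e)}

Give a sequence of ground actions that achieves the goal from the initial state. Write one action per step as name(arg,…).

free(a); drop(a); bind(a,f); drop(c); bind(c,f)

1. free(a)  →  {inpos(a), inpos(c), linked(e,e), marked(a), marked(e), on(a,a), on(c,c), on(c,e)}
2. drop(a)  →  {inpos(a), inpos(c), linked(a,a), linked(e,e), marked(a), marked(e), on(c,c), on(c,e)}
3. bind(a,f)  →  {inpos(a), inpos(c), linked(e,e), linked(f,a), marked(e), on(a,f), on(c,c), on(c,e)}
4. drop(c)  →  {inpos(a), inpos(c), linked(c,c), linked(e,e), linked(f,a), marked(c), marked(e), on(a,f), on(c,e)}
5. bind(c,f)  →  {inpos(a), inpos(c), linked(e,e), linked(f,a), linked(f,c), marked(e), on(a,f), on(c,e), on(c,f)}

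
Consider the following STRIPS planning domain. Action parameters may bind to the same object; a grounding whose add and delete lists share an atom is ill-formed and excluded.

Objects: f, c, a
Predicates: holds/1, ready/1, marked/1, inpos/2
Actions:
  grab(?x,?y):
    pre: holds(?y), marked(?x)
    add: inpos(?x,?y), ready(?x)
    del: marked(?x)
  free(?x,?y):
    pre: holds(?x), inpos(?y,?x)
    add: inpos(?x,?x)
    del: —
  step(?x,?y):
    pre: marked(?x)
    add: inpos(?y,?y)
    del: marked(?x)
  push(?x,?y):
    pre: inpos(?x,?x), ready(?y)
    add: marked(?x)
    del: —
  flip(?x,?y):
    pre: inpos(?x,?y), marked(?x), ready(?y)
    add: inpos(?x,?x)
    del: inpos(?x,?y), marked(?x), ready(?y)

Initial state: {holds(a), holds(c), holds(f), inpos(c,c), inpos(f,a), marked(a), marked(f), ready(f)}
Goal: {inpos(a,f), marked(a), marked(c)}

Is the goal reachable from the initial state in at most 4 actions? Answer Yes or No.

1. grab(a,f)  →  {holds(a), holds(c), holds(f), inpos(a,f), inpos(c,c), inpos(f,a), marked(f), ready(a), ready(f)}
2. free(a,f)  →  {holds(a), holds(c), holds(f), inpos(a,a), inpos(a,f), inpos(c,c), inpos(f,a), marked(f), ready(a), ready(f)}
3. push(c,f)  →  {holds(a), holds(c), holds(f), inpos(a,a), inpos(a,f), inpos(c,c), inpos(f,a), marked(c), marked(f), ready(a), ready(f)}
4. push(a,f)  →  {holds(a), holds(c), holds(f), inpos(a,a), inpos(a,f), inpos(c,c), inpos(f,a), marked(a), marked(c), marked(f), ready(a), ready(f)}
optimal plan length = 4; 4 ≤ 4

Yes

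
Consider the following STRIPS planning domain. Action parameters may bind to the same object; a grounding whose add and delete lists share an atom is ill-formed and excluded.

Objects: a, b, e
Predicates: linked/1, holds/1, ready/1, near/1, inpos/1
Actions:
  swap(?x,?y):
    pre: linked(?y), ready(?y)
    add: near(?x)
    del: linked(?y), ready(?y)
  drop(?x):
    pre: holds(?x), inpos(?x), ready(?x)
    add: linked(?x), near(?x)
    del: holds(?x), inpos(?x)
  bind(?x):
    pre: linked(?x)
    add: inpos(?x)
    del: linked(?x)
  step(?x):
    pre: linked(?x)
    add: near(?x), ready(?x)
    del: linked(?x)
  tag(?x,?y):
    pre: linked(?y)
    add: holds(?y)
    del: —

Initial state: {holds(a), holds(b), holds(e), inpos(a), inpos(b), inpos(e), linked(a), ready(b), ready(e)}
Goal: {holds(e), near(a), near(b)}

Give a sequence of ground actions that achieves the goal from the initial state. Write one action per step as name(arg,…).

drop(b); swap(a,b)

1. drop(b)  →  {holds(a), holds(e), inpos(a), inpos(e), linked(a), linked(b), near(b), ready(b), ready(e)}
2. swap(a,b)  →  {holds(a), holds(e), inpos(a), inpos(e), linked(a), near(a), near(b), ready(e)}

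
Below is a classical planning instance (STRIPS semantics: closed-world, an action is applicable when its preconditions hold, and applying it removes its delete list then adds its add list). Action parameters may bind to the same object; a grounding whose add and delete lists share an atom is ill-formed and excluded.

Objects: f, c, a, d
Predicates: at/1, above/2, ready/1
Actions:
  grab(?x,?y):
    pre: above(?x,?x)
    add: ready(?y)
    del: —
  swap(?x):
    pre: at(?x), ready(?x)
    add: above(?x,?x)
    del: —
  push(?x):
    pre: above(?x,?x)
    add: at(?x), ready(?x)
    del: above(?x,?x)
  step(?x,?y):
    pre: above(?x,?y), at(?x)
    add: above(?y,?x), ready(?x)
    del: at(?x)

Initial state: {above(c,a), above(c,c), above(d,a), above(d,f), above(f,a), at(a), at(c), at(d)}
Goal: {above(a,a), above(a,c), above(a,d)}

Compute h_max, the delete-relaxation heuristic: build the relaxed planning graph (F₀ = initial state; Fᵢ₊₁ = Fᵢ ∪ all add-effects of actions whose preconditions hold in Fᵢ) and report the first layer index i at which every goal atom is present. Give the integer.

F0 = init (8 atoms)
F1 = F0 ∪ {above(a,c), above(a,d), above(f,d), ready(a), ready(c), ready(d), ready(f)}  (15 atoms)
F2 = F1 ∪ {above(a,a), above(d,d)}  (17 atoms)
goal ⊆ F2  ⇒  h_max = 2

2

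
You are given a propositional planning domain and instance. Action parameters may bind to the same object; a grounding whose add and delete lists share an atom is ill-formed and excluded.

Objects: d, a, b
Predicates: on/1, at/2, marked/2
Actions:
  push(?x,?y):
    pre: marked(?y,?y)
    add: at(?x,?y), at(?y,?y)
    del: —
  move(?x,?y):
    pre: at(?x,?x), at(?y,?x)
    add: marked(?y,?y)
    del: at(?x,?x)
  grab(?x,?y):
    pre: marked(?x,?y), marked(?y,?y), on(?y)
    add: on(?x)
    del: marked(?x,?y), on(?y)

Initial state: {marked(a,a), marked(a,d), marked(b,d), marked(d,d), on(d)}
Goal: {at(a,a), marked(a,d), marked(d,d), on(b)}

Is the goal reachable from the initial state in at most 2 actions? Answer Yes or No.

Yes

1. push(d,a)  →  {at(a,a), at(d,a), marked(a,a), marked(a,d), marked(b,d), marked(d,d), on(d)}
2. grab(b,d)  →  {at(a,a), at(d,a), marked(a,a), marked(a,d), marked(d,d), on(b)}
optimal plan length = 2; 2 ≤ 2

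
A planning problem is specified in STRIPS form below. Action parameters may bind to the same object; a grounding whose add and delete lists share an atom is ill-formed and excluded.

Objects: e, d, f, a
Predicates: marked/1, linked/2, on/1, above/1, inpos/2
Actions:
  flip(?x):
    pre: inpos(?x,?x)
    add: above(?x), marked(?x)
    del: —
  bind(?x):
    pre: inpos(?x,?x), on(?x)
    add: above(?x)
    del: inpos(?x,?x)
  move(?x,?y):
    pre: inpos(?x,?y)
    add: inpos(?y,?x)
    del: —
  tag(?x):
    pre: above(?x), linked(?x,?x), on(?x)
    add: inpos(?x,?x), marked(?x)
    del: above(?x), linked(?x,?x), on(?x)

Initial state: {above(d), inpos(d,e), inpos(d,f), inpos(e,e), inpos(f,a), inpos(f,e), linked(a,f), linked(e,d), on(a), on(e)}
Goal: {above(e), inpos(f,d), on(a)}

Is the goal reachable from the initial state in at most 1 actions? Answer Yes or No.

1. flip(e)  →  {above(d), above(e), inpos(d,e), inpos(d,f), inpos(e,e), inpos(f,a), inpos(f,e), linked(a,f), linked(e,d), marked(e), on(a), on(e)}
2. move(d,f)  →  {above(d), above(e), inpos(d,e), inpos(d,f), inpos(e,e), inpos(f,a), inpos(f,d), inpos(f,e), linked(a,f), linked(e,d), marked(e), on(a), on(e)}
optimal plan length = 2; 2 > 1

No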